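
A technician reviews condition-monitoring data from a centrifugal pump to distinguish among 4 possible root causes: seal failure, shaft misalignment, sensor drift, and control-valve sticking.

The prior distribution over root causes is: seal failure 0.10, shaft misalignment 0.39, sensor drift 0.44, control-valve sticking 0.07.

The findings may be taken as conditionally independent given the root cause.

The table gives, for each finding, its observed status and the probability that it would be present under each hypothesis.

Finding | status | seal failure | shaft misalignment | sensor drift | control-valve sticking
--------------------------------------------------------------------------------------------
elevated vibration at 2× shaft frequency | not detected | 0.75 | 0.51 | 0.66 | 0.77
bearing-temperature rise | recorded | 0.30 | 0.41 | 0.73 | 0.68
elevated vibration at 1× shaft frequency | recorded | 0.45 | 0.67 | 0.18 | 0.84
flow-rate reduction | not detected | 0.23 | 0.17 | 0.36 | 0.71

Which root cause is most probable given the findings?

For each hypothesis, the unnormalized posterior weight is prior × product of the finding likelihoods (using 1 − P(present | H) for each absent finding):
  seal failure: 0.10 × (1 − 0.75) × 0.30 × 0.45 × (1 − 0.23) = 0.0025987
  shaft misalignment: 0.39 × (1 − 0.51) × 0.41 × 0.67 × (1 − 0.17) = 0.043571
  sensor drift: 0.44 × (1 − 0.66) × 0.73 × 0.18 × (1 − 0.36) = 0.012581
  control-valve sticking: 0.07 × (1 − 0.77) × 0.68 × 0.84 × (1 − 0.71) = 0.0026669
The unnormalized weights sum to 0.061417.
P(seal failure | evidence) ≈ 0.0025987 / 0.061417 ≈ 0.042
P(shaft misalignment | evidence) ≈ 0.043571 / 0.061417 ≈ 0.709
P(sensor drift | evidence) ≈ 0.012581 / 0.061417 ≈ 0.205
P(control-valve sticking | evidence) ≈ 0.0026669 / 0.061417 ≈ 0.043
The largest is 0.709, so shaft misalignment is most probable.

shaft misalignment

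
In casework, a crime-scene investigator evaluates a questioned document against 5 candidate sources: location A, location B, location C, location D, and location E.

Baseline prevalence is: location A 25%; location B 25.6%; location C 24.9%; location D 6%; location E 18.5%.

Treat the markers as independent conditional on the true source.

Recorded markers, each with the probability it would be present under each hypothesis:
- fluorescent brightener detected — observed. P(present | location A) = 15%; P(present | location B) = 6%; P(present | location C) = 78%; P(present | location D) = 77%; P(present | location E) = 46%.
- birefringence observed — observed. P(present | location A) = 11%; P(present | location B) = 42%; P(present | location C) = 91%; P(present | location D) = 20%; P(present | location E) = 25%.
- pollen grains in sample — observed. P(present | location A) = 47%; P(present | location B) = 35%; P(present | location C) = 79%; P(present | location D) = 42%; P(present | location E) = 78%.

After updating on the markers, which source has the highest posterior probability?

location C

By Bayes' rule with conditional independence, the unnormalized weight for each hypothesis is prior × ∏ likelihoods:
  location A: 0.250 × 0.15 × 0.11 × 0.47 = 0.0019387
  location B: 0.256 × 0.06 × 0.42 × 0.35 = 0.0022579
  location C: 0.249 × 0.78 × 0.91 × 0.79 = 0.13962
  location D: 0.060 × 0.77 × 0.20 × 0.42 = 0.0038808
  location E: 0.185 × 0.46 × 0.25 × 0.78 = 0.016595
Marginal likelihood of the evidence = 0.1643.
P(location A | evidence) ≈ 0.0019387 / 0.1643 ≈ 0.012
P(location B | evidence) ≈ 0.0022579 / 0.1643 ≈ 0.014
P(location C | evidence) ≈ 0.13962 / 0.1643 ≈ 0.850
P(location D | evidence) ≈ 0.0038808 / 0.1643 ≈ 0.024
P(location E | evidence) ≈ 0.016595 / 0.1643 ≈ 0.101
The largest is 0.850, so location C is most probable.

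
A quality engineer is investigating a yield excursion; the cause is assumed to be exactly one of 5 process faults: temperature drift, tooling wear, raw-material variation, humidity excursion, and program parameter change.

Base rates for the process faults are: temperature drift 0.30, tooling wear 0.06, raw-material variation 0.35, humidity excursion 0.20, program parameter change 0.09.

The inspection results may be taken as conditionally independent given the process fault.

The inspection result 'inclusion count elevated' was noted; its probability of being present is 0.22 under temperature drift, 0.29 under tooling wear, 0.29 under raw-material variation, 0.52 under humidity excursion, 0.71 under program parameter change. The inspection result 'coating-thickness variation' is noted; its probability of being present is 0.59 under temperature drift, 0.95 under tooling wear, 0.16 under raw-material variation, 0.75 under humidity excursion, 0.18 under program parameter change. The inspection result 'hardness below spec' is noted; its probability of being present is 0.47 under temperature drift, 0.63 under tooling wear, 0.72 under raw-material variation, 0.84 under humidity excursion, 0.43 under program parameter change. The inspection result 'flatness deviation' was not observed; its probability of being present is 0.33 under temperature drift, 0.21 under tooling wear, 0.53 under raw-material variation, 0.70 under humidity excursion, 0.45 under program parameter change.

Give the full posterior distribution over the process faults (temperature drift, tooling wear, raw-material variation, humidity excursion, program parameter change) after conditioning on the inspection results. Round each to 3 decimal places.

0.254, 0.170, 0.114, 0.406, 0.056

For each hypothesis, the unnormalized posterior weight is prior × product of the inspection result likelihoods (using 1 − P(present | H) for each absent inspection result):
  temperature drift: 0.30 × 0.22 × 0.59 × 0.47 × (1 − 0.33) = 0.012262
  tooling wear: 0.06 × 0.29 × 0.95 × 0.63 × (1 − 0.21) = 0.008227
  raw-material variation: 0.35 × 0.29 × 0.16 × 0.72 × (1 − 0.53) = 0.0054956
  humidity excursion: 0.20 × 0.52 × 0.75 × 0.84 × (1 − 0.70) = 0.019656
  program parameter change: 0.09 × 0.71 × 0.18 × 0.43 × (1 − 0.45) = 0.0027202
The unnormalized weights sum to 0.048361.
P(temperature drift | evidence) = 0.012262 / 0.048361 ≈ 0.254
P(tooling wear | evidence) = 0.008227 / 0.048361 ≈ 0.170
P(raw-material variation | evidence) = 0.0054956 / 0.048361 ≈ 0.114
P(humidity excursion | evidence) = 0.019656 / 0.048361 ≈ 0.406
P(program parameter change | evidence) = 0.0027202 / 0.048361 ≈ 0.056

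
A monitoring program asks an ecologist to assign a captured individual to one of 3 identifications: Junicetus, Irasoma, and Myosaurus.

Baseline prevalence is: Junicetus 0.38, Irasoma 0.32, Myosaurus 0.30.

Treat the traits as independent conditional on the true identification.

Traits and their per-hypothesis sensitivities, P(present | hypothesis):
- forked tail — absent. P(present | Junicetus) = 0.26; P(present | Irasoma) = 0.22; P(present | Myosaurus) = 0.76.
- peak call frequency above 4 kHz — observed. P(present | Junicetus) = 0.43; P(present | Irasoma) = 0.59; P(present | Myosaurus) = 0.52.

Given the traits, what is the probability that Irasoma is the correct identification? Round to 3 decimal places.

By Bayes' rule with conditional independence, the unnormalized weight for each hypothesis is prior × ∏ likelihoods (using 1 − P(present | H) for each absent trait):
  Junicetus: 0.38 × (1 − 0.26) × 0.43 = 0.12092
  Irasoma: 0.32 × (1 − 0.22) × 0.59 = 0.14726
  Myosaurus: 0.30 × (1 − 0.76) × 0.52 = 0.03744
Marginal likelihood of the evidence = 0.30562.
P(Irasoma | evidence) = 0.14726 / 0.30562 ≈ 0.482.

0.482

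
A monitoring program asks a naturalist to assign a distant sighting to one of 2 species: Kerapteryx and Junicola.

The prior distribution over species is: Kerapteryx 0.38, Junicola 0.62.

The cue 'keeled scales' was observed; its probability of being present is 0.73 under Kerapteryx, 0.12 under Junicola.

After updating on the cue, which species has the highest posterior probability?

For each hypothesis, the unnormalized posterior weight is prior × likelihood:
  Kerapteryx: 0.38 × 0.73 = 0.2774
  Junicola: 0.62 × 0.12 = 0.0744
Normalizing constant Z = 0.2774 + 0.0744 = 0.3518.
P(Kerapteryx | evidence) ≈ 0.2774 / 0.3518 ≈ 0.789
P(Junicola | evidence) ≈ 0.0744 / 0.3518 ≈ 0.211
The largest is 0.789, so Kerapteryx is most probable.

Kerapteryx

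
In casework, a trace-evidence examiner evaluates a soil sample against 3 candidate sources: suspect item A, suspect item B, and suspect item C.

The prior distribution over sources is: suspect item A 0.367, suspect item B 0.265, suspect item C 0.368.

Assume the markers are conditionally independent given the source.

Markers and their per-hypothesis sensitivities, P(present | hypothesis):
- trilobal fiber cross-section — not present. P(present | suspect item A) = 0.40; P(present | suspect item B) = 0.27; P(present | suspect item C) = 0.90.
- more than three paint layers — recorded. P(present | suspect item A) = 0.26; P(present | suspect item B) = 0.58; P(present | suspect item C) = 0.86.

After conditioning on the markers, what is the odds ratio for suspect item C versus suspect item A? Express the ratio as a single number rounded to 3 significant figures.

0.553

Unnormalized posterior weight (prior times the marker likelihoods) for each of the two hypotheses (using 1 − P(present | H) for each absent marker):
  suspect item C: 0.368 × (1 − 0.90) × 0.86 = 0.031648
  suspect item A: 0.367 × (1 − 0.40) × 0.26 = 0.057252
Odds(suspect item C : suspect item A) = 0.031648 / 0.057252 ≈ 0.553.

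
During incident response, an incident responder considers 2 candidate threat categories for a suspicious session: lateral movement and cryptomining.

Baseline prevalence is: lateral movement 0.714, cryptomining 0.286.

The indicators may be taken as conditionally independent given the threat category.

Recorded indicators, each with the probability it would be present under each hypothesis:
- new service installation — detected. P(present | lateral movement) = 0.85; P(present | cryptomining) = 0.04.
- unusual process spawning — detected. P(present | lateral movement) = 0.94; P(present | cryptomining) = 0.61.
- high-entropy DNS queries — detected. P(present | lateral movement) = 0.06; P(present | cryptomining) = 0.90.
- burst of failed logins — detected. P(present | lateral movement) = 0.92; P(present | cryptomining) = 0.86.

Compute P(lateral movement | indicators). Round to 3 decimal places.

For each hypothesis, the unnormalized posterior weight is prior × product of the indicator likelihoods:
  lateral movement: 0.714 × 0.85 × 0.94 × 0.06 × 0.92 = 0.031491
  cryptomining: 0.286 × 0.04 × 0.61 × 0.90 × 0.86 = 0.0054013
Marginal likelihood of the evidence = 0.036892.
P(lateral movement | evidence) = 0.031491 / 0.036892 ≈ 0.854.

0.854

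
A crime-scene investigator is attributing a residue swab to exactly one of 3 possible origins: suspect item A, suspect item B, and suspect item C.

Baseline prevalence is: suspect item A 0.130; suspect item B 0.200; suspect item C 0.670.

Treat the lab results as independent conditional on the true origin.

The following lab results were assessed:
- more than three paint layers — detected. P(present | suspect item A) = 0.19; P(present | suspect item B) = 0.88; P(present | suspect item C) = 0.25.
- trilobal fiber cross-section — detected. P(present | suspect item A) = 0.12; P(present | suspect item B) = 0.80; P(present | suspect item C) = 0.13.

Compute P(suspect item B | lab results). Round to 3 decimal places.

Multiply each prior by the joint likelihood of the lab result pattern:
  suspect item A: 0.130 × 0.19 × 0.12 = 0.002964
  suspect item B: 0.200 × 0.88 × 0.80 = 0.1408
  suspect item C: 0.670 × 0.25 × 0.13 = 0.021775
The unnormalized weights sum to 0.16554.
P(suspect item B | evidence) = 0.1408 / 0.16554 ≈ 0.851.

0.851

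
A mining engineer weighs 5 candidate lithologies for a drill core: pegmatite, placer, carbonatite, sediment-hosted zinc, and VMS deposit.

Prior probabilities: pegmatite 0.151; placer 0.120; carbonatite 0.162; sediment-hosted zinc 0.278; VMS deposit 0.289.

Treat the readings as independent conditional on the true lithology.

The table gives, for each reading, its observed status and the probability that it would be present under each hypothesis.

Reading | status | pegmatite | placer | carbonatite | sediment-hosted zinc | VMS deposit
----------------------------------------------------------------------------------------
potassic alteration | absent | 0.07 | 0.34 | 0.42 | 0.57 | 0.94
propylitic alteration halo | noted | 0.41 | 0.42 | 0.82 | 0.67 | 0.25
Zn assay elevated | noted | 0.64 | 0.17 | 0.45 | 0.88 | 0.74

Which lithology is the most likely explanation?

For each hypothesis, the unnormalized posterior weight is prior × product of the reading likelihoods (using 1 − P(present | H) for each absent reading):
  pegmatite: 0.151 × (1 − 0.07) × 0.41 × 0.64 = 0.036849
  placer: 0.120 × (1 − 0.34) × 0.42 × 0.17 = 0.0056549
  carbonatite: 0.162 × (1 − 0.42) × 0.82 × 0.45 = 0.034671
  sediment-hosted zinc: 0.278 × (1 − 0.57) × 0.67 × 0.88 = 0.070481
  VMS deposit: 0.289 × (1 − 0.94) × 0.25 × 0.74 = 0.0032079
Marginal likelihood of the evidence = 0.15086.
P(pegmatite | evidence) ≈ 0.036849 / 0.15086 ≈ 0.244
P(placer | evidence) ≈ 0.0056549 / 0.15086 ≈ 0.037
P(carbonatite | evidence) ≈ 0.034671 / 0.15086 ≈ 0.230
P(sediment-hosted zinc | evidence) ≈ 0.070481 / 0.15086 ≈ 0.467
P(VMS deposit | evidence) ≈ 0.0032079 / 0.15086 ≈ 0.021
The largest is 0.467, so sediment-hosted zinc is most probable.

sediment-hosted zinc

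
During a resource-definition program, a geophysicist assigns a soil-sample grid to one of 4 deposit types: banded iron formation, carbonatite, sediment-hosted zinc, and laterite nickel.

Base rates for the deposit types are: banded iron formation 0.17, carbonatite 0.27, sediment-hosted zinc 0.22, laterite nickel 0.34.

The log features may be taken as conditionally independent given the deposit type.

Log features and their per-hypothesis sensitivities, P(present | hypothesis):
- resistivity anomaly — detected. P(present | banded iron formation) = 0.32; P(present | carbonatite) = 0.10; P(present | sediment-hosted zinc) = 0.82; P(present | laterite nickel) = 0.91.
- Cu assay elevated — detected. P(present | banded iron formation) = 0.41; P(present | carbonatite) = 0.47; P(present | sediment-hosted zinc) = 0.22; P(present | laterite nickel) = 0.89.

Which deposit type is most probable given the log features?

By Bayes' rule with conditional independence, the unnormalized weight for each hypothesis is prior × ∏ likelihoods:
  banded iron formation: 0.17 × 0.32 × 0.41 = 0.022304
  carbonatite: 0.27 × 0.10 × 0.47 = 0.01269
  sediment-hosted zinc: 0.22 × 0.82 × 0.22 = 0.039688
  laterite nickel: 0.34 × 0.91 × 0.89 = 0.27537
The unnormalized weights sum to 0.35005.
P(banded iron formation | evidence) ≈ 0.022304 / 0.35005 ≈ 0.064
P(carbonatite | evidence) ≈ 0.01269 / 0.35005 ≈ 0.036
P(sediment-hosted zinc | evidence) ≈ 0.039688 / 0.35005 ≈ 0.113
P(laterite nickel | evidence) ≈ 0.27537 / 0.35005 ≈ 0.787
The largest is 0.787, so laterite nickel is most probable.

laterite nickel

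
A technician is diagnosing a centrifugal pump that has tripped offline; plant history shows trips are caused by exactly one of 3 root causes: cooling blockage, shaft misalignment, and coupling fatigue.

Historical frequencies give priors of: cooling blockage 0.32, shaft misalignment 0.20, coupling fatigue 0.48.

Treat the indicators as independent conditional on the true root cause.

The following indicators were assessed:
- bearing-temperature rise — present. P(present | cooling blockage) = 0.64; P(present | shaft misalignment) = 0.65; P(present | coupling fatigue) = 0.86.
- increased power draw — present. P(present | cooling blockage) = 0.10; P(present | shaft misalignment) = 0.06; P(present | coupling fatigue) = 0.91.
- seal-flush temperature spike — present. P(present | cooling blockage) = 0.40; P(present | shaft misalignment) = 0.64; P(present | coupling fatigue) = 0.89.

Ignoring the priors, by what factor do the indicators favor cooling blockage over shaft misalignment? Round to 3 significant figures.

Take the product of per-indicator likelihoods under each hypothesis, then divide.
  cooling blockage: 0.64 × 0.10 × 0.40 = 0.0256
  shaft misalignment: 0.65 × 0.06 × 0.64 = 0.02496
Bayes factor = 0.0256 / 0.02496 ≈ 1.03

1.03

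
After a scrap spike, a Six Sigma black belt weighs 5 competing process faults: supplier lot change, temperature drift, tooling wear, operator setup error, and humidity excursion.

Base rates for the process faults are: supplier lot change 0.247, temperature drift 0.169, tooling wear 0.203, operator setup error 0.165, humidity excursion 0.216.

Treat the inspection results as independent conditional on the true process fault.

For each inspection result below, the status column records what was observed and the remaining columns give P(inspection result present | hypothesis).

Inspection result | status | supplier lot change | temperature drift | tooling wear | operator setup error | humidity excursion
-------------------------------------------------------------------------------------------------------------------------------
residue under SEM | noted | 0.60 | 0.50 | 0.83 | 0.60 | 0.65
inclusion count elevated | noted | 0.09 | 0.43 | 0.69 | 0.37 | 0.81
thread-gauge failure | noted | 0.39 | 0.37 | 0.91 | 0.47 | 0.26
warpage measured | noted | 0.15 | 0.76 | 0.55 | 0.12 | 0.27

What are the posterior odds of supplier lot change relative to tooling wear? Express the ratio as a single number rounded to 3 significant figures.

0.0134

The normalizing constant cancels in an odds ratio, so compute prior × likelihood for the two hypotheses only:
  supplier lot change: 0.247 × 0.60 × 0.09 × 0.39 × 0.15 = 0.00078027
  tooling wear: 0.203 × 0.83 × 0.69 × 0.91 × 0.55 = 0.058187
Posterior odds = 0.00078027 / 0.058187 ≈ 0.0134.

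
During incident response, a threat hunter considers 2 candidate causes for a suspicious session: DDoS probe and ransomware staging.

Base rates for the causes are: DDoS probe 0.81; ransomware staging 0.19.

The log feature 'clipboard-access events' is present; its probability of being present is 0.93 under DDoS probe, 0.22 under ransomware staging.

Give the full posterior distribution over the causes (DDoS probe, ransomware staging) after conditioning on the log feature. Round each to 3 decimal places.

0.947, 0.053

By Bayes' rule, the unnormalized weight for each hypothesis is prior × likelihood:
  DDoS probe: 0.81 × 0.93 = 0.7533
  ransomware staging: 0.19 × 0.22 = 0.0418
Normalizing constant Z = 0.7533 + 0.0418 = 0.7951.
P(DDoS probe | evidence) = 0.7533 / 0.7951 ≈ 0.947
P(ransomware staging | evidence) = 0.0418 / 0.7951 ≈ 0.053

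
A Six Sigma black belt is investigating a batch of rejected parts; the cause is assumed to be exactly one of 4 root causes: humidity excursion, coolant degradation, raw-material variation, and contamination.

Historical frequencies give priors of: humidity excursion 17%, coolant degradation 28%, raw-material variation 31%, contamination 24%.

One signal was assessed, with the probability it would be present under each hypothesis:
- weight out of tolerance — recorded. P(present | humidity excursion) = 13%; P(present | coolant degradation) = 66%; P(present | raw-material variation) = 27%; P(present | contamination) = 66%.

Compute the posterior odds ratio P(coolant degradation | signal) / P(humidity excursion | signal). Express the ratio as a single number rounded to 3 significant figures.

8.36

Posterior odds equal prior odds times the likelihood ratio; only the two competing hypotheses matter.
  coolant degradation: 0.28 × 0.66 = 0.1848
  humidity excursion: 0.17 × 0.13 = 0.0221
Odds(coolant degradation : humidity excursion) = 0.1848 / 0.0221 ≈ 8.36.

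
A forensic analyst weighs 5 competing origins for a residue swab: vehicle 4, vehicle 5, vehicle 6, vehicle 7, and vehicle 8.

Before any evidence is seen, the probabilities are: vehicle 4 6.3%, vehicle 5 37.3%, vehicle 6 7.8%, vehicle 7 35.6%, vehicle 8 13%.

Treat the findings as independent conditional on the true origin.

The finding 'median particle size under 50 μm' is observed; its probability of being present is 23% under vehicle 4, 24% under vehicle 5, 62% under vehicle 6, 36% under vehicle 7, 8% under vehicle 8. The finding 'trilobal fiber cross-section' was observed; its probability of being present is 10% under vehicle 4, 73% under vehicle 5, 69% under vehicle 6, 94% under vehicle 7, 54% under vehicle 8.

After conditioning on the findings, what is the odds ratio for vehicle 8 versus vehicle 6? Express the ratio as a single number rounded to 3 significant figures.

0.168

Unnormalized posterior weight (prior times the finding likelihoods) for each of the two hypotheses:
  vehicle 8: 0.130 × 0.08 × 0.54 = 0.005616
  vehicle 6: 0.078 × 0.62 × 0.69 = 0.033368
Odds(vehicle 8 : vehicle 6) = 0.005616 / 0.033368 ≈ 0.168.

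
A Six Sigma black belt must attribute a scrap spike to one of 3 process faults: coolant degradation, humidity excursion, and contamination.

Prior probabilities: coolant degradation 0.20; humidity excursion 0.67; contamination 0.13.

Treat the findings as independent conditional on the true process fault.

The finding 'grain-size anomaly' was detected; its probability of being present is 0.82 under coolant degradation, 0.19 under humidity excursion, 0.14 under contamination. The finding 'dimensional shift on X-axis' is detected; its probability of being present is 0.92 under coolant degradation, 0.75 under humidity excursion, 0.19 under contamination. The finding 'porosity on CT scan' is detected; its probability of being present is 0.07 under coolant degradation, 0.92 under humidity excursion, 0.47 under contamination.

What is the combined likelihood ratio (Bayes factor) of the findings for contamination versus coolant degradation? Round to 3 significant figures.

Take the product of per-finding likelihoods under each hypothesis, then divide.
  contamination: 0.14 × 0.19 × 0.47 = 0.012502
  coolant degradation: 0.82 × 0.92 × 0.07 = 0.052808
Bayes factor = 0.012502 / 0.052808 ≈ 0.237

0.237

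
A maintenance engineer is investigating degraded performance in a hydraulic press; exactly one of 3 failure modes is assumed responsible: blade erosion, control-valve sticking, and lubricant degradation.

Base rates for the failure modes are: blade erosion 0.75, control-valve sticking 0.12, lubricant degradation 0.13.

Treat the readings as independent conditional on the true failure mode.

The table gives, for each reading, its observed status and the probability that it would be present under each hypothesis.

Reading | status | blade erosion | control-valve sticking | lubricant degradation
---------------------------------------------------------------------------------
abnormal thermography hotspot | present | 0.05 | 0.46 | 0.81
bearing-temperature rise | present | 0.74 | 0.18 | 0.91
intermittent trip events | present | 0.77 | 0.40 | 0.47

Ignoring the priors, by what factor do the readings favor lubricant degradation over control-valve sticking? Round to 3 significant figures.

Take the product of per-reading likelihoods under each hypothesis, then divide.
  lubricant degradation: 0.81 × 0.91 × 0.47 = 0.34644
  control-valve sticking: 0.46 × 0.18 × 0.40 = 0.03312
Bayes factor = 0.34644 / 0.03312 ≈ 10.5

10.5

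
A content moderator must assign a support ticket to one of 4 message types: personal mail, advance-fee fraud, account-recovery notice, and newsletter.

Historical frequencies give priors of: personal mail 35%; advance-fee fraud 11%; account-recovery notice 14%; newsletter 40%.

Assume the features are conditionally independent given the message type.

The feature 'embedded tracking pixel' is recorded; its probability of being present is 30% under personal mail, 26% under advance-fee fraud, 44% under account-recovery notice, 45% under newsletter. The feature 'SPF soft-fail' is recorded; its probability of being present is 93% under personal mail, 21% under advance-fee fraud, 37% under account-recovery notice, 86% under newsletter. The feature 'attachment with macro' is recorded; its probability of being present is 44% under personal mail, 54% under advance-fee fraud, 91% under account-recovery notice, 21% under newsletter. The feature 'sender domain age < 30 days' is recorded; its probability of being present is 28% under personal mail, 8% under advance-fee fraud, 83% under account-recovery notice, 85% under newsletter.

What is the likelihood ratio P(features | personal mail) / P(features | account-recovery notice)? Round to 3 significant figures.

The Bayes factor is the ratio of the joint likelihoods of the feature pattern under the two hypotheses.
  personal mail: 0.30 × 0.93 × 0.44 × 0.28 = 0.034373
  account-recovery notice: 0.44 × 0.37 × 0.91 × 0.83 = 0.12296
Bayes factor = 0.034373 / 0.12296 ≈ 0.280

0.280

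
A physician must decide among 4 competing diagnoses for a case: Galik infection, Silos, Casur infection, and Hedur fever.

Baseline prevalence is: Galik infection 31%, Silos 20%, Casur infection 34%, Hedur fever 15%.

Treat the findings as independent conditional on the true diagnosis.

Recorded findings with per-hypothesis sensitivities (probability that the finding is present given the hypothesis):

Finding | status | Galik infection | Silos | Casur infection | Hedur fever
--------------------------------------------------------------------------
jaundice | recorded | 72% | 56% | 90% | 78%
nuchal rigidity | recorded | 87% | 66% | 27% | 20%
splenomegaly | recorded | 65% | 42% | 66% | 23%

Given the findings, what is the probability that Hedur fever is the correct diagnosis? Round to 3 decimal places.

For each hypothesis, the unnormalized posterior weight is prior × product of the finding likelihoods:
  Galik infection: 0.31 × 0.72 × 0.87 × 0.65 = 0.12622
  Silos: 0.20 × 0.56 × 0.66 × 0.42 = 0.031046
  Casur infection: 0.34 × 0.90 × 0.27 × 0.66 = 0.054529
  Hedur fever: 0.15 × 0.78 × 0.20 × 0.23 = 0.005382
Marginal likelihood of the evidence = 0.21718.
P(Hedur fever | evidence) = 0.005382 / 0.21718 ≈ 0.025.

0.025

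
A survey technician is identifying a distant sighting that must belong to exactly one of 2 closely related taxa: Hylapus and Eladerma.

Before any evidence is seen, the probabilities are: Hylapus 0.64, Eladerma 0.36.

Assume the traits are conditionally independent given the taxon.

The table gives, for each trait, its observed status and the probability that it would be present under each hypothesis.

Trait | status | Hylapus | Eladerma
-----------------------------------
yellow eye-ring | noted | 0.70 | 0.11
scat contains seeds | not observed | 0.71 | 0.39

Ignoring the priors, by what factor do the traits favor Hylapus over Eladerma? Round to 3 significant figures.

3.03

The Bayes factor is the ratio of the joint likelihoods of the trait pattern under the two hypotheses (using 1 − P(present | H) for each absent trait).
  Hylapus: 0.70 × (1 − 0.71) = 0.203
  Eladerma: 0.11 × (1 − 0.39) = 0.0671
Bayes factor = 0.203 / 0.0671 ≈ 3.03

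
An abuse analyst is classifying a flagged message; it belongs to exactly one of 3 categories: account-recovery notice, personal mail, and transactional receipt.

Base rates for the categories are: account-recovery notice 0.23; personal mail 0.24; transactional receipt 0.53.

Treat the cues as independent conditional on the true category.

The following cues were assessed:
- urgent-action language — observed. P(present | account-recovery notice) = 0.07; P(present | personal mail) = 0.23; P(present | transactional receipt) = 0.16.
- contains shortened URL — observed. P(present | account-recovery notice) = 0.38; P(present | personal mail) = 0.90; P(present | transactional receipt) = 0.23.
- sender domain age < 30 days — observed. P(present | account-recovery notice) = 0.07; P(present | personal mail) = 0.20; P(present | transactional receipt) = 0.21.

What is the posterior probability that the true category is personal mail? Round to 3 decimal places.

0.687

By Bayes' rule with conditional independence, the unnormalized weight for each hypothesis is prior × ∏ likelihoods:
  account-recovery notice: 0.23 × 0.07 × 0.38 × 0.07 = 0.00042826
  personal mail: 0.24 × 0.23 × 0.90 × 0.20 = 0.009936
  transactional receipt: 0.53 × 0.16 × 0.23 × 0.21 = 0.0040958
Marginal likelihood of the evidence = 0.01446.
P(personal mail | evidence) = 0.009936 / 0.01446 ≈ 0.687.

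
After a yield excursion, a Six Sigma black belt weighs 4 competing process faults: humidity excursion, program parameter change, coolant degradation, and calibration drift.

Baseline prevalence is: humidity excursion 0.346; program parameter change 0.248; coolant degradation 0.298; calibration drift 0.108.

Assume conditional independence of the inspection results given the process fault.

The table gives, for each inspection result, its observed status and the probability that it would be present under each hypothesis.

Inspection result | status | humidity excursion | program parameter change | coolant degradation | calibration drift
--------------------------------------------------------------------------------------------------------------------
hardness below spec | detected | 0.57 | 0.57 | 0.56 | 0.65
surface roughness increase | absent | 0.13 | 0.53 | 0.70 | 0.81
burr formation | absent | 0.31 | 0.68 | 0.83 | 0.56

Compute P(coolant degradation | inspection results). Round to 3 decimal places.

0.055

By Bayes' rule with conditional independence, the unnormalized weight for each hypothesis is prior × ∏ likelihoods (using 1 − P(present | H) for each absent inspection result):
  humidity excursion: 0.346 × 0.57 × (1 − 0.13) × (1 − 0.31) = 0.11839
  program parameter change: 0.248 × 0.57 × (1 − 0.53) × (1 − 0.68) = 0.021261
  coolant degradation: 0.298 × 0.56 × (1 − 0.70) × (1 − 0.83) = 0.0085109
  calibration drift: 0.108 × 0.65 × (1 − 0.81) × (1 − 0.56) = 0.0058687
The unnormalized weights sum to 0.15403.
P(coolant degradation | evidence) = 0.0085109 / 0.15403 ≈ 0.055.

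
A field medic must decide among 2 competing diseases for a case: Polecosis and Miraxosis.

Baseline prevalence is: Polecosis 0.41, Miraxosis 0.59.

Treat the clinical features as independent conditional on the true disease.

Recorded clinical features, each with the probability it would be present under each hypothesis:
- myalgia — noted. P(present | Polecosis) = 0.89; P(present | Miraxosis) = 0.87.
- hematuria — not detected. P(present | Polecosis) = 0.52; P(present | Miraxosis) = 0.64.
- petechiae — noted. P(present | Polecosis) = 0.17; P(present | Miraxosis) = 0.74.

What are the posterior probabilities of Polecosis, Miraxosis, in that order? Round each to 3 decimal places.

0.179, 0.821

By Bayes' rule with conditional independence, the unnormalized weight for each hypothesis is prior × ∏ likelihoods (using 1 − P(present | H) for each absent clinical feature):
  Polecosis: 0.41 × 0.89 × (1 − 0.52) × 0.17 = 0.029776
  Miraxosis: 0.59 × 0.87 × (1 − 0.64) × 0.74 = 0.13674
The unnormalized weights sum to 0.16652.
P(Polecosis | evidence) = 0.029776 / 0.16652 ≈ 0.179
P(Miraxosis | evidence) = 0.13674 / 0.16652 ≈ 0.821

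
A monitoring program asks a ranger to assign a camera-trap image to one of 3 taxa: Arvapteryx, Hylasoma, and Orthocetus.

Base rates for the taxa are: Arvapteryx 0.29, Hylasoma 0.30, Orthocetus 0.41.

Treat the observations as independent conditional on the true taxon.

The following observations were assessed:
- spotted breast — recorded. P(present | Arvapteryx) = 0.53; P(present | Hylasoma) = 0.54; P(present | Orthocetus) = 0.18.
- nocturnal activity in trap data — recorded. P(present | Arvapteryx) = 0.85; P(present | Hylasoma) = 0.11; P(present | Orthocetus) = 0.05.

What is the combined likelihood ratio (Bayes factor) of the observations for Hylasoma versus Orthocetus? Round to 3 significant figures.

6.60

The Bayes factor is the ratio of the joint likelihoods of the evidence pattern under the two hypotheses.
  Hylasoma: 0.54 × 0.11 = 0.0594
  Orthocetus: 0.18 × 0.05 = 0.009
Bayes factor = 0.0594 / 0.009 ≈ 6.60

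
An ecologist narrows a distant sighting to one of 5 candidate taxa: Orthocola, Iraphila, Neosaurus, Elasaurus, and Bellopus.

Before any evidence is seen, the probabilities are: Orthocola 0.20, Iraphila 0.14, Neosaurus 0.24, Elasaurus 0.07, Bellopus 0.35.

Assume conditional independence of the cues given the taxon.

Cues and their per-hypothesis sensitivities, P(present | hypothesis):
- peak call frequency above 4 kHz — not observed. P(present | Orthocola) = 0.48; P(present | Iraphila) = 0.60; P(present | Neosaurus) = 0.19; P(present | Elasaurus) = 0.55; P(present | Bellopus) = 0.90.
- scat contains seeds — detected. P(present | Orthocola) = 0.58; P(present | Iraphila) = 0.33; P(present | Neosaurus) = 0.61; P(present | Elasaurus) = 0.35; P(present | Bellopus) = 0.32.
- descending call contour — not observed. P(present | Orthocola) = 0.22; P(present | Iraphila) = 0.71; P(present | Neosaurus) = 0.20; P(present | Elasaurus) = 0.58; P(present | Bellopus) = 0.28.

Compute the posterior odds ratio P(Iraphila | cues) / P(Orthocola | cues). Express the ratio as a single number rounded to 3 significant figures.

0.114

Unnormalized posterior weight (prior times the cue likelihoods) for each of the two hypotheses (using 1 − P(present | H) for each absent cue):
  Iraphila: 0.14 × (1 − 0.60) × 0.33 × (1 − 0.71) = 0.0053592
  Orthocola: 0.20 × (1 − 0.48) × 0.58 × (1 − 0.22) = 0.04705
Odds(Iraphila : Orthocola) = 0.0053592 / 0.04705 ≈ 0.114.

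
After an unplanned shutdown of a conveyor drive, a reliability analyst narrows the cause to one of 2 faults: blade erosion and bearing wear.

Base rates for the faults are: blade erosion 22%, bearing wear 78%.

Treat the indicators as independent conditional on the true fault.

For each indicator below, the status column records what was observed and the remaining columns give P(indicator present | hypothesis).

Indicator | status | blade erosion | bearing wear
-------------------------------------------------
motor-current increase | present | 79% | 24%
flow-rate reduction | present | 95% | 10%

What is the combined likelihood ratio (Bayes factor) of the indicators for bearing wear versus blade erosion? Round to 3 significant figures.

The Bayes factor is the ratio of the joint likelihoods of the indicator pattern under the two hypotheses.
  bearing wear: 0.24 × 0.10 = 0.024
  blade erosion: 0.79 × 0.95 = 0.7505
Bayes factor = 0.024 / 0.7505 ≈ 0.0320

0.0320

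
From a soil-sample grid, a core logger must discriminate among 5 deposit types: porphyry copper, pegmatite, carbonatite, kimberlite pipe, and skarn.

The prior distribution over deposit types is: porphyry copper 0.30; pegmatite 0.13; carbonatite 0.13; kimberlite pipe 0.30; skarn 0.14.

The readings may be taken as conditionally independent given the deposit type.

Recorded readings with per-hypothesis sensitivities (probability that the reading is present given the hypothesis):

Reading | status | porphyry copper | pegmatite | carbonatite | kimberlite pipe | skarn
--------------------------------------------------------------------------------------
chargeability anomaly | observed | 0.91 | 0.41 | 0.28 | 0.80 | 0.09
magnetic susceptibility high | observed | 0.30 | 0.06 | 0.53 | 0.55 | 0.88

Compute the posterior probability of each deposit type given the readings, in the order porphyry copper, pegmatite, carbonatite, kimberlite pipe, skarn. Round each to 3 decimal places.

By Bayes' rule with conditional independence, the unnormalized weight for each hypothesis is prior × ∏ likelihoods:
  porphyry copper: 0.30 × 0.91 × 0.30 = 0.0819
  pegmatite: 0.13 × 0.41 × 0.06 = 0.003198
  carbonatite: 0.13 × 0.28 × 0.53 = 0.019292
  kimberlite pipe: 0.30 × 0.80 × 0.55 = 0.132
  skarn: 0.14 × 0.09 × 0.88 = 0.011088
Marginal likelihood of the evidence = 0.24748.
P(porphyry copper | evidence) = 0.0819 / 0.24748 ≈ 0.331
P(pegmatite | evidence) = 0.003198 / 0.24748 ≈ 0.013
P(carbonatite | evidence) = 0.019292 / 0.24748 ≈ 0.078
P(kimberlite pipe | evidence) = 0.132 / 0.24748 ≈ 0.533
P(skarn | evidence) = 0.011088 / 0.24748 ≈ 0.045

0.331, 0.013, 0.078, 0.533, 0.045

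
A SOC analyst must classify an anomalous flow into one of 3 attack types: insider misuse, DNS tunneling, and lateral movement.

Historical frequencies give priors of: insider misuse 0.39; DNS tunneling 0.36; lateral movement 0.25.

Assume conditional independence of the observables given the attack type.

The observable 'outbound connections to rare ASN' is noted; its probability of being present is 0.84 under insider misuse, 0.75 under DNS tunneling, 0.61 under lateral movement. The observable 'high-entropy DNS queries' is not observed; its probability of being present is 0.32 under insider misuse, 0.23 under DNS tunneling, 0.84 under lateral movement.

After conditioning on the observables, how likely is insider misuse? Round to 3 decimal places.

0.490

By Bayes' rule with conditional independence, the unnormalized weight for each hypothesis is prior × ∏ likelihoods (using 1 − P(present | H) for each absent observable):
  insider misuse: 0.39 × 0.84 × (1 − 0.32) = 0.22277
  DNS tunneling: 0.36 × 0.75 × (1 − 0.23) = 0.2079
  lateral movement: 0.25 × 0.61 × (1 − 0.84) = 0.0244
Marginal likelihood of the evidence = 0.45507.
P(insider misuse | evidence) = 0.22277 / 0.45507 ≈ 0.490.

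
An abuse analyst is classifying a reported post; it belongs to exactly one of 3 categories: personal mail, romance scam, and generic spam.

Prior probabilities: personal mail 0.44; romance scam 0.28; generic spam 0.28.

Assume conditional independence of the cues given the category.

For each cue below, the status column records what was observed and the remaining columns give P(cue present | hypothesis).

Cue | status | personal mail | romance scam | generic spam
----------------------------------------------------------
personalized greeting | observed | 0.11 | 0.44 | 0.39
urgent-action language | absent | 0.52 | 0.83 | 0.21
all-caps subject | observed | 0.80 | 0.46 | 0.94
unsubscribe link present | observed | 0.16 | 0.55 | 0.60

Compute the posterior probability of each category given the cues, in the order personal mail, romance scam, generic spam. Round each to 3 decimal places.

0.052, 0.093, 0.855

Multiply each prior by the joint likelihood of the cue pattern (using 1 − P(present | H) for each absent cue):
  personal mail: 0.44 × 0.11 × (1 − 0.52) × 0.80 × 0.16 = 0.0029737
  romance scam: 0.28 × 0.44 × (1 − 0.83) × 0.46 × 0.55 = 0.0052988
  generic spam: 0.28 × 0.39 × (1 − 0.21) × 0.94 × 0.60 = 0.048655
Normalizing constant Z = 0.0029737 + 0.0052988 + 0.048655 = 0.056928.
P(personal mail | evidence) = 0.0029737 / 0.056928 ≈ 0.052
P(romance scam | evidence) = 0.0052988 / 0.056928 ≈ 0.093
P(generic spam | evidence) = 0.048655 / 0.056928 ≈ 0.855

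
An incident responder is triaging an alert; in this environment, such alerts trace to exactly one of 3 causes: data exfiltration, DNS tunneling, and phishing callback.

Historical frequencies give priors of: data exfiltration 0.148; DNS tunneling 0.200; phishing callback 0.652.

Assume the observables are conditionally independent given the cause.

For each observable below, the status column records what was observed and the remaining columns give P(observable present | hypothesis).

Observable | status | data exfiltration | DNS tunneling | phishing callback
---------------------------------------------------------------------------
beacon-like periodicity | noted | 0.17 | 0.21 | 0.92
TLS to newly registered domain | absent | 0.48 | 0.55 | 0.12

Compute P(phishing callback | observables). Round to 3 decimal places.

0.943

For each hypothesis, the unnormalized posterior weight is prior × product of the observable likelihoods (using 1 − P(present | H) for each absent observable):
  data exfiltration: 0.148 × 0.17 × (1 − 0.48) = 0.013083
  DNS tunneling: 0.200 × 0.21 × (1 − 0.55) = 0.0189
  phishing callback: 0.652 × 0.92 × (1 − 0.12) = 0.52786
Normalizing constant Z = 0.013083 + 0.0189 + 0.52786 = 0.55984.
P(phishing callback | evidence) = 0.52786 / 0.55984 ≈ 0.943.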